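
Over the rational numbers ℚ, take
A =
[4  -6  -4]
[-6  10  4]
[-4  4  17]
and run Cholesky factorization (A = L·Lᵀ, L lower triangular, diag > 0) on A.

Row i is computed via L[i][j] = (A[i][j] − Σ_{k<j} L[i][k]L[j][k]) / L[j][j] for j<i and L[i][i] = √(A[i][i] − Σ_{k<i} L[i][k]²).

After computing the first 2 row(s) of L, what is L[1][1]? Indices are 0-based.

Step 1: L[0][0] = √(4) = 2.
  L[1][0] = (-6) / L[0][0] = -3.
Step 2: L[1][1] = √(1) = 1.

L[1][1] = 1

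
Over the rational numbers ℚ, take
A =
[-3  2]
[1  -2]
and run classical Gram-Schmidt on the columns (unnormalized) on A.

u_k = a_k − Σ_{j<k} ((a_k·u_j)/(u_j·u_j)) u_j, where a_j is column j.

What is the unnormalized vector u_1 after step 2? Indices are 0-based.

u_1 = (-2/5, -6/5)

Step 1: u_0 = a_0 = (-3, 1).
Step 2: u_1 = a_1 − (-4/5)·u_0 = (-2/5, -6/5).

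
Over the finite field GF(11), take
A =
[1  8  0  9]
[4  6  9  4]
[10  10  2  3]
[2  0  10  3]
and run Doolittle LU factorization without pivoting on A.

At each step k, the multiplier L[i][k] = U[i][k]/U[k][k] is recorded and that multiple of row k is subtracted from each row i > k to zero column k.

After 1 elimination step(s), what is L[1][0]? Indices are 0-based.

[col 0] pivot 1
  R1 -= 4*R0 → (0, 7, 9, 1)  (L[1][0] := 4)
  R2 -= 10*R0 → (0, 7, 2, 1)  (L[2][0] := 10)
  R3 -= 2*R0 → (0, 6, 10, 7)  (L[3][0] := 2)

L[1][0] = 4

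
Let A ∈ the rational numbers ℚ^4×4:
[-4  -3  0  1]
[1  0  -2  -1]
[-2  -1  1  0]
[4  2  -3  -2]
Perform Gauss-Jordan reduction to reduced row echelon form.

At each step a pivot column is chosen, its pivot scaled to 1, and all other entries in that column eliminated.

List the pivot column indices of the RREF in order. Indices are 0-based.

pivot(0,0)=-4: scale R0 → (1, 3/4, 0, -1/4)
  clear (1,0): R1 −= (1)R0 → (0, -3/4, -2, -3/4)
  clear (2,0): R2 −= (-2)R0 → (0, 1/2, 1, -1/2)
  clear (3,0): R3 −= (4)R0 → (0, -1, -3, -1)
pivot(1,1)=-3/4: scale R1 → (0, 1, 8/3, 1)
  clear (0,1): R0 −= (3/4)R1 → (1, 0, -2, -1)
  clear (2,1): R2 −= (1/2)R1 → (0, 0, -1/3, -1)
  clear (3,1): R3 −= (-1)R1 → (0, 0, -1/3, 0)
pivot(2,2)=-1/3: scale R2 → (0, 0, 1, 3)
  clear (0,2): R0 −= (-2)R2 → (1, 0, 0, 5)
  clear (1,2): R1 −= (8/3)R2 → (0, 1, 0, -7)
  clear (3,2): R3 −= (-1/3)R2 → (0, 0, 0, 1)
pivot(3,3)=1: scale R3 → (0, 0, 0, 1)
  clear (0,3): R0 −= (5)R3 → (1, 0, 0, 0)
  clear (1,3): R1 −= (-7)R3 → (0, 1, 0, 0)
  clear (2,3): R2 −= (3)R3 → (0, 0, 1, 0)

pivot columns: 0, 1, 2, 3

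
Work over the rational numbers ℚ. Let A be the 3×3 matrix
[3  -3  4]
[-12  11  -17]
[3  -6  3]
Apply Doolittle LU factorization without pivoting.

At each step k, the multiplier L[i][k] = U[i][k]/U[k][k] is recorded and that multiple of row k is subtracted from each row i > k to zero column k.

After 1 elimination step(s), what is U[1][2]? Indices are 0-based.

k=0: U[0][0]=3
  eliminate (1,0): mult=-4, new row 1: (0, -1, -1); set L[1][0]=-4
  eliminate (2,0): mult=1, new row 2: (0, -3, -1); set L[2][0]=1

U[1][2] = -1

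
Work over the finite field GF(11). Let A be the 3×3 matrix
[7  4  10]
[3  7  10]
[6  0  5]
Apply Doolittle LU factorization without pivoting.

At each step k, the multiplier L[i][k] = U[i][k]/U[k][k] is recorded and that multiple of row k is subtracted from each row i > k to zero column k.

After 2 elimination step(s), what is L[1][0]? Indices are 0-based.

[col 0] pivot 7
  R1 -= 2*R0 → (0, 10, 1)  (L[1][0] := 2)
  R2 -= 4*R0 → (0, 6, 9)  (L[2][0] := 4)
[col 1] pivot 10
  R2 -= 5*R1 → (0, 0, 4)  (L[2][1] := 5)

L[1][0] = 2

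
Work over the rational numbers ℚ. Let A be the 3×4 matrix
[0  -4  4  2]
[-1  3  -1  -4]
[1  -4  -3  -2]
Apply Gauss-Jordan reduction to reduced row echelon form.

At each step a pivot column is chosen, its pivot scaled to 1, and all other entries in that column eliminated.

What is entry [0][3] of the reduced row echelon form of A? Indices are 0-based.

pivot(0,0): swap R0↔R1
pivot(0,0)=-1: scale R0 → (1, -3, 1, 4)
  clear (2,0): R2 −= (1)R0 → (0, -1, -4, -6)
pivot(1,1)=-4: scale R1 → (0, 1, -1, -1/2)
  clear (0,1): R0 −= (-3)R1 → (1, 0, -2, 5/2)
  clear (2,1): R2 −= (-1)R1 → (0, 0, -5, -13/2)
pivot(2,2)=-5: scale R2 → (0, 0, 1, 13/10)
  clear (0,2): R0 −= (-2)R2 → (1, 0, 0, 51/10)
  clear (1,2): R1 −= (-1)R2 → (0, 1, 0, 4/5)

M[0][3] = 51/10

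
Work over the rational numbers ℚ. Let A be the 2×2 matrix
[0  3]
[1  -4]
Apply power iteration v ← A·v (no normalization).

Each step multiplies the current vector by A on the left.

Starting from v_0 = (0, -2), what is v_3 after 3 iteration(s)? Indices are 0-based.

v_3 = (-114, 176)

v_0 = (0, -2).
v_1 = A·v_0 = (-6, 8).
v_2 = A·v_1 = (24, -38).
v_3 = A·v_2 = (-114, 176).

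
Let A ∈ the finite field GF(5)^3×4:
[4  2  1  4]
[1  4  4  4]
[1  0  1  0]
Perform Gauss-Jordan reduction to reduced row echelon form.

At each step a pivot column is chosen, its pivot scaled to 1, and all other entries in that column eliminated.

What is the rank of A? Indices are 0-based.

[1] R0 /= 4  ⇒  (1, 3, 4, 1)
     R1 -= 1·R0  ⇒  (0, 1, 0, 3)
     R2 -= 1·R0  ⇒  (0, 2, 2, 4)
[2] R1 /= 1  ⇒  (0, 1, 0, 3)
     R0 -= 3·R1  ⇒  (1, 0, 4, 2)
     R2 -= 2·R1  ⇒  (0, 0, 2, 3)
[3] R2 /= 2  ⇒  (0, 0, 1, 4)
     R0 -= 4·R2  ⇒  (1, 0, 0, 1)

rank = 3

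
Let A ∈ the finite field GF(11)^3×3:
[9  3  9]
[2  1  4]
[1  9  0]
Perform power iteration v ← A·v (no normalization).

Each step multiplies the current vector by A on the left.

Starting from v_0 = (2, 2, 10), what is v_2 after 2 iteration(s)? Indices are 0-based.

v_2 = (2, 2, 0)

v_0 = (2, 2, 10).
v_1 = A·v_0 = (4, 2, 9).
v_2 = A·v_1 = (2, 2, 0).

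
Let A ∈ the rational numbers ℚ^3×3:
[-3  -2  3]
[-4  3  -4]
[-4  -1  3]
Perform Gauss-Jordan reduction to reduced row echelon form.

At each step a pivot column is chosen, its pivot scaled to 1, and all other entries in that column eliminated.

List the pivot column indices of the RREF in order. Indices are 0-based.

[1] R0 /= -3  ⇒  (1, 2/3, -1)
     R1 -= -4·R0  ⇒  (0, 17/3, -8)
     R2 -= -4·R0  ⇒  (0, 5/3, -1)
[2] R1 /= 17/3  ⇒  (0, 1, -24/17)
     R0 -= 2/3·R1  ⇒  (1, 0, -1/17)
     R2 -= 5/3·R1  ⇒  (0, 0, 23/17)
[3] R2 /= 23/17  ⇒  (0, 0, 1)
     R0 -= -1/17·R2  ⇒  (1, 0, 0)
     R1 -= -24/17·R2  ⇒  (0, 1, 0)

pivot columns: 0, 1, 2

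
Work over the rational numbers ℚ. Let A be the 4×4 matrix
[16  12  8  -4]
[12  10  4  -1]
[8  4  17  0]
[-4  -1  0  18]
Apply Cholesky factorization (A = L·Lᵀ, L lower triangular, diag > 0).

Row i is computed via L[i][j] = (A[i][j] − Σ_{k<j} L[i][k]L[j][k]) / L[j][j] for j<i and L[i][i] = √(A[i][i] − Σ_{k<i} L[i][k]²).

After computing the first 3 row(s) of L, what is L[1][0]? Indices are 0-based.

L[1][0] = 3

Step 1: L[0][0] = √(16) = 4.
  L[1][0] = (12) / L[0][0] = 3.
Step 2: L[1][1] = √(1) = 1.
  L[2][0] = (8) / L[0][0] = 2.
  L[2][1] = (-2) / L[1][1] = -2.
Step 3: L[2][2] = √(9) = 3.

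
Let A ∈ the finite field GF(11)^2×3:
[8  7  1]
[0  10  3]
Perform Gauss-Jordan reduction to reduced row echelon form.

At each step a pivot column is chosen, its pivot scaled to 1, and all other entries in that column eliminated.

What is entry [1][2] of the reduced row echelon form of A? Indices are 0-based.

[1] R0 /= 8  ⇒  (1, 5, 7)
[2] R1 /= 10  ⇒  (0, 1, 8)
     R0 -= 5·R1  ⇒  (1, 0, 0)

M[1][2] = 8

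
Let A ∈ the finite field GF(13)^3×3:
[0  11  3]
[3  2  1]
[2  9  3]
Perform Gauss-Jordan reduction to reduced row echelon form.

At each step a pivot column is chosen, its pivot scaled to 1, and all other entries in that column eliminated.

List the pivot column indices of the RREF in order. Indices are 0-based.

pivot(0,0): swap R0↔R1
pivot(0,0)=3: scale R0 → (1, 5, 9)
  clear (2,0): R2 −= (2)R0 → (0, 12, 11)
pivot(1,1)=11: scale R1 → (0, 1, 5)
  clear (0,1): R0 −= (5)R1 → (1, 0, 10)
  clear (2,1): R2 −= (12)R1 → (0, 0, 3)
pivot(2,2)=3: scale R2 → (0, 0, 1)
  clear (0,2): R0 −= (10)R2 → (1, 0, 0)
  clear (1,2): R1 −= (5)R2 → (0, 1, 0)

pivot columns: 0, 1, 2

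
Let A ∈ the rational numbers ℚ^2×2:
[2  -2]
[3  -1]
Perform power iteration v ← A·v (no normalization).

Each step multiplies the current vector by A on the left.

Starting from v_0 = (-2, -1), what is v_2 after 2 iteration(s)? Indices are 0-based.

v_0 = (-2, -1).
v_1 = A·v_0 = (-2, -5).
v_2 = A·v_1 = (6, -1).

v_2 = (6, -1)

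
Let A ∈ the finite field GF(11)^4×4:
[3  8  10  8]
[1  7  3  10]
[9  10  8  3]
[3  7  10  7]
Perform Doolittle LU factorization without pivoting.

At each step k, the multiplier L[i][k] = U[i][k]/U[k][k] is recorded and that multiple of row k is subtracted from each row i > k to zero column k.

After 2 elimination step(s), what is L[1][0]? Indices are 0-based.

L[1][0] = 4

k=0: U[0][0]=3
  eliminate (1,0): mult=4, new row 1: (0, 8, 7, 0); set L[1][0]=4
  eliminate (2,0): mult=3, new row 2: (0, 8, 0, 1); set L[2][0]=3
  eliminate (3,0): mult=1, new row 3: (0, 10, 0, 10); set L[3][0]=1
k=1: U[1][1]=8
  eliminate (2,1): mult=1, new row 2: (0, 0, 4, 1); set L[2][1]=1
  eliminate (3,1): mult=4, new row 3: (0, 0, 5, 10); set L[3][1]=4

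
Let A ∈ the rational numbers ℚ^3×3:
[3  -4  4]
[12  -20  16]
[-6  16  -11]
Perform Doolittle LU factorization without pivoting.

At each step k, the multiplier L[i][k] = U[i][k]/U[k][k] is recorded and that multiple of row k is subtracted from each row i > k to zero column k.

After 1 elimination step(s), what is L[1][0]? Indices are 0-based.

Step 1: pivot at (0,0) is 3.
  row1 ← row1 − (4)·row0  ⇒  L[1][0]=4, U row1=(0, -4, 0)
  row2 ← row2 − (-2)·row0  ⇒  L[2][0]=-2, U row2=(0, 8, -3)

L[1][0] = 4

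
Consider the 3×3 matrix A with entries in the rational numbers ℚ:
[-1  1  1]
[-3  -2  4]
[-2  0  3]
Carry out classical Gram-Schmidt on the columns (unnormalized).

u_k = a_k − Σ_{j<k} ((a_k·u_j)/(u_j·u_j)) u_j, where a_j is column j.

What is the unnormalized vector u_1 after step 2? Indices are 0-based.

u_1 = (19/14, -13/14, 5/7)

Step 1: u_0 = a_0 = (-1, -3, -2).
Step 2: u_1 = a_1 − (5/14)·u_0 = (19/14, -13/14, 5/7).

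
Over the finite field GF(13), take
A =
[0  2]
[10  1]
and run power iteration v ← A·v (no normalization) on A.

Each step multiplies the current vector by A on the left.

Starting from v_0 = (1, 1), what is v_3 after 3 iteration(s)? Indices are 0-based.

v_3 = (10, 4)

v_0 = (1, 1).
v_1 = A·v_0 = (2, 11).
v_2 = A·v_1 = (9, 5).
v_3 = A·v_2 = (10, 4).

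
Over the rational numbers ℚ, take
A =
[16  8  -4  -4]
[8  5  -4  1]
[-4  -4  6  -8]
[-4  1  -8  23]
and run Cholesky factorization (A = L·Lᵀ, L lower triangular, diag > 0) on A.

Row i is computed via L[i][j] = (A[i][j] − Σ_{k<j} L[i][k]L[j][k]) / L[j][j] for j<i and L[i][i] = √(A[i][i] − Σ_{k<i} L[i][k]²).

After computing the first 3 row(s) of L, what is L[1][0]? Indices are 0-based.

L[1][0] = 2

Step 1: L[0][0] = √(16) = 4.
  L[1][0] = (8) / L[0][0] = 2.
Step 2: L[1][1] = √(1) = 1.
  L[2][0] = (-4) / L[0][0] = -1.
  L[2][1] = (-2) / L[1][1] = -2.
Step 3: L[2][2] = √(1) = 1.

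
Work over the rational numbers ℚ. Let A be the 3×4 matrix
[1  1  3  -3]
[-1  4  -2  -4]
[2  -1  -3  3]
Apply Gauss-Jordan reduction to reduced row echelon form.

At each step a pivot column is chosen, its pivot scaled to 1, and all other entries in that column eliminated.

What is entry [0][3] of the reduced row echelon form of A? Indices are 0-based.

M[0][3] = 0

step 1: normalize row 0 (÷1) = (1, 1, 3, -3)
  row 1: subtract -1×row0 = (0, 5, 1, -7)
  row 2: subtract 2×row0 = (0, -3, -9, 9)
step 2: normalize row 1 (÷5) = (0, 1, 1/5, -7/5)
  row 0: subtract 1×row1 = (1, 0, 14/5, -8/5)
  row 2: subtract -3×row1 = (0, 0, -42/5, 24/5)
step 3: normalize row 2 (÷-42/5) = (0, 0, 1, -4/7)
  row 0: subtract 14/5×row2 = (1, 0, 0, 0)
  row 1: subtract 1/5×row2 = (0, 1, 0, -9/7)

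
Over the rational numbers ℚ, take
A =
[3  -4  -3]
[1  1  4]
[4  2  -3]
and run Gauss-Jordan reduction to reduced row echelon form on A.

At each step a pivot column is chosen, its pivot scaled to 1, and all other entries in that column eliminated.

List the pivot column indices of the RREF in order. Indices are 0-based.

pivot columns: 0, 1, 2

[1] R0 /= 3  ⇒  (1, -4/3, -1)
     R1 -= 1·R0  ⇒  (0, 7/3, 5)
     R2 -= 4·R0  ⇒  (0, 22/3, 1)
[2] R1 /= 7/3  ⇒  (0, 1, 15/7)
     R0 -= -4/3·R1  ⇒  (1, 0, 13/7)
     R2 -= 22/3·R1  ⇒  (0, 0, -103/7)
[3] R2 /= -103/7  ⇒  (0, 0, 1)
     R0 -= 13/7·R2  ⇒  (1, 0, 0)
     R1 -= 15/7·R2  ⇒  (0, 1, 0)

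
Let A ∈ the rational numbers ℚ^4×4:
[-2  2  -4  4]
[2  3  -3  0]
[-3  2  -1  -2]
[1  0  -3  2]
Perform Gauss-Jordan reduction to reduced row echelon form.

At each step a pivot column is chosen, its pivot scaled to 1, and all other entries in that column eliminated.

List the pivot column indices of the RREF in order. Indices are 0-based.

pivot columns: 0, 1, 2, 3

pivot(0,0)=-2: scale R0 → (1, -1, 2, -2)
  clear (1,0): R1 −= (2)R0 → (0, 5, -7, 4)
  clear (2,0): R2 −= (-3)R0 → (0, -1, 5, -8)
  clear (3,0): R3 −= (1)R0 → (0, 1, -5, 4)
pivot(1,1)=5: scale R1 → (0, 1, -7/5, 4/5)
  clear (0,1): R0 −= (-1)R1 → (1, 0, 3/5, -6/5)
  clear (2,1): R2 −= (-1)R1 → (0, 0, 18/5, -36/5)
  clear (3,1): R3 −= (1)R1 → (0, 0, -18/5, 16/5)
pivot(2,2)=18/5: scale R2 → (0, 0, 1, -2)
  clear (0,2): R0 −= (3/5)R2 → (1, 0, 0, 0)
  clear (1,2): R1 −= (-7/5)R2 → (0, 1, 0, -2)
  clear (3,2): R3 −= (-18/5)R2 → (0, 0, 0, -4)
pivot(3,3)=-4: scale R3 → (0, 0, 0, 1)
  clear (1,3): R1 −= (-2)R3 → (0, 1, 0, 0)
  clear (2,3): R2 −= (-2)R3 → (0, 0, 1, 0)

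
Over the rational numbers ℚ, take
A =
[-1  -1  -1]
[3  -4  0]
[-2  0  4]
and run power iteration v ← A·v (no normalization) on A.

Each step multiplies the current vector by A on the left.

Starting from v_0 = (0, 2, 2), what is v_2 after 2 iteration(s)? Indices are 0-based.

v_0 = (0, 2, 2).
v_1 = A·v_0 = (-4, -8, 8).
v_2 = A·v_1 = (4, 20, 40).

v_2 = (4, 20, 40)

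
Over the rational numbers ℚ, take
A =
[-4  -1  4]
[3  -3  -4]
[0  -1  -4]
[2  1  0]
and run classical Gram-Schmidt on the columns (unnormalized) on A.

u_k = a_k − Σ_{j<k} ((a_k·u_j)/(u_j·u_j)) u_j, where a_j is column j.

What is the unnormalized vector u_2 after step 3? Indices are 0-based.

Step 1: u_0 = a_0 = (-4, 3, 0, 2).
Step 2: u_1 = a_1 − (-3/29)·u_0 = (-41/29, -78/29, -1, 35/29).
Step 3: u_2 = a_2 − (-28/29)·u_0 − (88/113)·u_1 = (140/113, 112/113, -364/113, 112/113).

u_2 = (140/113, 112/113, -364/113, 112/113)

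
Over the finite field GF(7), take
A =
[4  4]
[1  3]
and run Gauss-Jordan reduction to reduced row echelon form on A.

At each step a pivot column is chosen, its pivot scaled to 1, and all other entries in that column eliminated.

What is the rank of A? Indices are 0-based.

rank = 2

step 1: normalize row 0 (÷4) = (1, 1)
  row 1: subtract 1×row0 = (0, 2)
step 2: normalize row 1 (÷2) = (0, 1)
  row 0: subtract 1×row1 = (1, 0)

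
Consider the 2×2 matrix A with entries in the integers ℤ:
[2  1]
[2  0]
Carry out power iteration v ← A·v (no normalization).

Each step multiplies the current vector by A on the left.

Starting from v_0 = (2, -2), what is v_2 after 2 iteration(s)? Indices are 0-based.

v_0 = (2, -2).
v_1 = A·v_0 = (2, 4).
v_2 = A·v_1 = (8, 4).

v_2 = (8, 4)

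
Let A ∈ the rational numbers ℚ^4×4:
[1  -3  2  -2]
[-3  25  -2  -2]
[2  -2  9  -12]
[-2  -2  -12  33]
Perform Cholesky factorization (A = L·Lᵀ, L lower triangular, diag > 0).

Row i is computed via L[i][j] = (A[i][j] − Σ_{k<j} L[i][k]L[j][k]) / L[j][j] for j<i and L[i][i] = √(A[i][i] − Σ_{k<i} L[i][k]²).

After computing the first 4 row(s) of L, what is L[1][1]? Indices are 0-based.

L[1][1] = 4

Step 1: L[0][0] = √(1) = 1.
  L[1][0] = (-3) / L[0][0] = -3.
Step 2: L[1][1] = √(16) = 4.
  L[2][0] = (2) / L[0][0] = 2.
  L[2][1] = (4) / L[1][1] = 1.
Step 3: L[2][2] = √(4) = 2.
  L[3][0] = (-2) / L[0][0] = -2.
  L[3][1] = (-8) / L[1][1] = -2.
  L[3][2] = (-6) / L[2][2] = -3.
Step 4: L[3][3] = √(16) = 4.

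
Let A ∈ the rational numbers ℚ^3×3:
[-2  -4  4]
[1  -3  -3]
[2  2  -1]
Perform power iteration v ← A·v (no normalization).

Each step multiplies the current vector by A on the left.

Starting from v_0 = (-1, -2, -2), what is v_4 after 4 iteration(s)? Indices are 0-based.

v_4 = (-1044, 1203, 650)

v_0 = (-1, -2, -2).
v_1 = A·v_0 = (2, 11, -4).
v_2 = A·v_1 = (-64, -19, 30).
v_3 = A·v_2 = (324, -97, -196).
v_4 = A·v_3 = (-1044, 1203, 650).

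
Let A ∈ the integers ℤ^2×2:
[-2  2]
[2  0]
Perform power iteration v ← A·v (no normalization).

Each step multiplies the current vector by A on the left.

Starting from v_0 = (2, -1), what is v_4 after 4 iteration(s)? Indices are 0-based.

v_0 = (2, -1).
v_1 = A·v_0 = (-6, 4).
v_2 = A·v_1 = (20, -12).
v_3 = A·v_2 = (-64, 40).
v_4 = A·v_3 = (208, -128).

v_4 = (208, -128)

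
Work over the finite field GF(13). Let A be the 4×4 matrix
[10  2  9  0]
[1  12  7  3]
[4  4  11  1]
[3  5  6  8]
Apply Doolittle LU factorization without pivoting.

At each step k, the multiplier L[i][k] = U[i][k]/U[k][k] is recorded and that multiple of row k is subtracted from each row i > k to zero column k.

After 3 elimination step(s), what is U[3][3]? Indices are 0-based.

k=0: U[0][0]=10
  eliminate (1,0): mult=4, new row 1: (0, 4, 10, 3); set L[1][0]=4
  eliminate (2,0): mult=3, new row 2: (0, 11, 10, 1); set L[2][0]=3
  eliminate (3,0): mult=12, new row 3: (0, 7, 2, 8); set L[3][0]=12
k=1: U[1][1]=4
  eliminate (2,1): mult=6, new row 2: (0, 0, 2, 9); set L[2][1]=6
  eliminate (3,1): mult=5, new row 3: (0, 0, 4, 6); set L[3][1]=5
k=2: U[2][2]=2
  eliminate (3,2): mult=2, new row 3: (0, 0, 0, 1); set L[3][2]=2

U[3][3] = 1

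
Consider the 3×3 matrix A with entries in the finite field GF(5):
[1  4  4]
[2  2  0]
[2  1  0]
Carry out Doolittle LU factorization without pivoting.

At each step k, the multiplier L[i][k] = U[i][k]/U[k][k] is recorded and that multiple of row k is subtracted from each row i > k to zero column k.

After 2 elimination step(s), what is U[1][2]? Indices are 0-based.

[col 0] pivot 1
  R1 -= 2*R0 → (0, 4, 2)  (L[1][0] := 2)
  R2 -= 2*R0 → (0, 3, 2)  (L[2][0] := 2)
[col 1] pivot 4
  R2 -= 2*R1 → (0, 0, 3)  (L[2][1] := 2)

U[1][2] = 2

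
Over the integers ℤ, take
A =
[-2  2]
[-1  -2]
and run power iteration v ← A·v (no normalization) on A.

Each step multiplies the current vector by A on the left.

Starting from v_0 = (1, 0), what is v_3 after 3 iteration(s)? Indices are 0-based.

v_0 = (1, 0).
v_1 = A·v_0 = (-2, -1).
v_2 = A·v_1 = (2, 4).
v_3 = A·v_2 = (4, -10).

v_3 = (4, -10)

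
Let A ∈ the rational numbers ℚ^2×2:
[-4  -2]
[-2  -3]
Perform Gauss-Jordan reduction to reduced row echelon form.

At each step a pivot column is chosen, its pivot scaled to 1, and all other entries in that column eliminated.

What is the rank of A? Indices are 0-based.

rank = 2

step 1: normalize row 0 (÷-4) = (1, 1/2)
  row 1: subtract -2×row0 = (0, -2)
step 2: normalize row 1 (÷-2) = (0, 1)
  row 0: subtract 1/2×row1 = (1, 0)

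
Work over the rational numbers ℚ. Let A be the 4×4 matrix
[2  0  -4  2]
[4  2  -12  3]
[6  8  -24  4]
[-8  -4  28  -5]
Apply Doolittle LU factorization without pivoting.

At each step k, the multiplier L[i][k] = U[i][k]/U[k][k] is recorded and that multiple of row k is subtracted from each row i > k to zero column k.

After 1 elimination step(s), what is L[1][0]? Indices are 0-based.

k=0: U[0][0]=2
  eliminate (1,0): mult=2, new row 1: (0, 2, -4, -1); set L[1][0]=2
  eliminate (2,0): mult=3, new row 2: (0, 8, -12, -2); set L[2][0]=3
  eliminate (3,0): mult=-4, new row 3: (0, -4, 12, 3); set L[3][0]=-4

L[1][0] = 2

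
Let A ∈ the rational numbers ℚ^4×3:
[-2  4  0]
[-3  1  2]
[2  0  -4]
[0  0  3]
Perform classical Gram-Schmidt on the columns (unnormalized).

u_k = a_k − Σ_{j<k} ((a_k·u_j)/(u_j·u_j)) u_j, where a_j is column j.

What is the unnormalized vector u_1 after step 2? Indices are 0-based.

u_1 = (46/17, -16/17, 22/17, 0)

Step 1: u_0 = a_0 = (-2, -3, 2, 0).
Step 2: u_1 = a_1 − (-11/17)·u_0 = (46/17, -16/17, 22/17, 0).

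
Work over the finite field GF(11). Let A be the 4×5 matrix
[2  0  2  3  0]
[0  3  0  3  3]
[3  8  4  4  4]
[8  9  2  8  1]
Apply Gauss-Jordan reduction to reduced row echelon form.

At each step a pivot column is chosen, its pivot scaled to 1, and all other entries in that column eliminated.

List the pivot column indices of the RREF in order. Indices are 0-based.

step 1: normalize row 0 (÷2) = (1, 0, 1, 7, 0)
  row 2: subtract 3×row0 = (0, 8, 1, 5, 4)
  row 3: subtract 8×row0 = (0, 9, 5, 7, 1)
step 2: normalize row 1 (÷3) = (0, 1, 0, 1, 1)
  row 2: subtract 8×row1 = (0, 0, 1, 8, 7)
  row 3: subtract 9×row1 = (0, 0, 5, 9, 3)
step 3: normalize row 2 (÷1) = (0, 0, 1, 8, 7)
  row 0: subtract 1×row2 = (1, 0, 0, 10, 4)
  row 3: subtract 5×row2 = (0, 0, 0, 2, 1)
step 4: normalize row 3 (÷2) = (0, 0, 0, 1, 6)
  row 0: subtract 10×row3 = (1, 0, 0, 0, 10)
  row 1: subtract 1×row3 = (0, 1, 0, 0, 6)
  row 2: subtract 8×row3 = (0, 0, 1, 0, 3)

pivot columns: 0, 1, 2, 3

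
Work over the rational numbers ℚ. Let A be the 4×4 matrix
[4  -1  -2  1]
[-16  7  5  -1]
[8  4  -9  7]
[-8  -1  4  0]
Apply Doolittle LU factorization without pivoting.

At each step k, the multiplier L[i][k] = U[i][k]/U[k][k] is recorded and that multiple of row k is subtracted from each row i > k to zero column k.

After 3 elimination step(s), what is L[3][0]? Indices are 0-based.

L[3][0] = -2

k=0: U[0][0]=4
  eliminate (1,0): mult=-4, new row 1: (0, 3, -3, 3); set L[1][0]=-4
  eliminate (2,0): mult=2, new row 2: (0, 6, -5, 5); set L[2][0]=2
  eliminate (3,0): mult=-2, new row 3: (0, -3, 0, 2); set L[3][0]=-2
k=1: U[1][1]=3
  eliminate (2,1): mult=2, new row 2: (0, 0, 1, -1); set L[2][1]=2
  eliminate (3,1): mult=-1, new row 3: (0, 0, -3, 5); set L[3][1]=-1
k=2: U[2][2]=1
  eliminate (3,2): mult=-3, new row 3: (0, 0, 0, 2); set L[3][2]=-3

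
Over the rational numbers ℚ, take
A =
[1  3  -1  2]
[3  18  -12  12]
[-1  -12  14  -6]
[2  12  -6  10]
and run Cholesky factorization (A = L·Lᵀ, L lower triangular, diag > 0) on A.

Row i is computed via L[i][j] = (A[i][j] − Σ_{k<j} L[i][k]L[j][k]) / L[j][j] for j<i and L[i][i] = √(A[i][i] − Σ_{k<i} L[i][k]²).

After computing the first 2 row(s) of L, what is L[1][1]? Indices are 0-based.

L[1][1] = 3

Step 1: L[0][0] = √(1) = 1.
  L[1][0] = (3) / L[0][0] = 3.
Step 2: L[1][1] = √(9) = 3.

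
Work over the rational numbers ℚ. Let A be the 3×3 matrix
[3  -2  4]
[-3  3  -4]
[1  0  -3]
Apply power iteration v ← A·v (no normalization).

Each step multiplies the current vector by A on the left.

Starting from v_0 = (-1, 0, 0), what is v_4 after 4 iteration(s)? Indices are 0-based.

v_4 = (-625, 748, -44)

v_0 = (-1, 0, 0).
v_1 = A·v_0 = (-3, 3, -1).
v_2 = A·v_1 = (-19, 22, 0).
v_3 = A·v_2 = (-101, 123, -19).
v_4 = A·v_3 = (-625, 748, -44).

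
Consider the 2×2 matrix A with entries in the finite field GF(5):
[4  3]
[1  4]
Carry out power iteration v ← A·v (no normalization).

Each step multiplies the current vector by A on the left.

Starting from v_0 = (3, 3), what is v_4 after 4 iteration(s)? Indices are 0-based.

v_0 = (3, 3).
v_1 = A·v_0 = (1, 0).
v_2 = A·v_1 = (4, 1).
v_3 = A·v_2 = (4, 3).
v_4 = A·v_3 = (0, 1).

v_4 = (0, 1)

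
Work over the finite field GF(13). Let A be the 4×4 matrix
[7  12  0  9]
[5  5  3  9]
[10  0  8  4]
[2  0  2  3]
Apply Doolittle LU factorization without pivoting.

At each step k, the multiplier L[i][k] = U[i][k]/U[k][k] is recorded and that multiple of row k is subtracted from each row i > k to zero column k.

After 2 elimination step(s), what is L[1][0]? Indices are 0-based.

L[1][0] = 10

[col 0] pivot 7
  R1 -= 10*R0 → (0, 2, 3, 10)  (L[1][0] := 10)
  R2 -= 7*R0 → (0, 7, 8, 6)  (L[2][0] := 7)
  R3 -= 4*R0 → (0, 4, 2, 6)  (L[3][0] := 4)
[col 1] pivot 2
  R2 -= 10*R1 → (0, 0, 4, 10)  (L[2][1] := 10)
  R3 -= 2*R1 → (0, 0, 9, 12)  (L[3][1] := 2)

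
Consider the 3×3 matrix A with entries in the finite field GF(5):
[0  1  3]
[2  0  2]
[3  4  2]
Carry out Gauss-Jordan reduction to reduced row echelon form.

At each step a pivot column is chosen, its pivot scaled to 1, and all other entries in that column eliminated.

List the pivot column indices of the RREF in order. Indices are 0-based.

[1] R0 <-> R1
[1] R0 /= 2  ⇒  (1, 0, 1)
     R2 -= 3·R0  ⇒  (0, 4, 4)
[2] R1 /= 1  ⇒  (0, 1, 3)
     R2 -= 4·R1  ⇒  (0, 0, 2)
[3] R2 /= 2  ⇒  (0, 0, 1)
     R0 -= 1·R2  ⇒  (1, 0, 0)
     R1 -= 3·R2  ⇒  (0, 1, 0)

pivot columns: 0, 1, 2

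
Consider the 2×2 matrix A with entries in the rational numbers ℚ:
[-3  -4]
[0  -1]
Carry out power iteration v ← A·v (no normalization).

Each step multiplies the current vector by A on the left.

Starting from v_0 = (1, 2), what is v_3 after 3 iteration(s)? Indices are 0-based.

v_0 = (1, 2).
v_1 = A·v_0 = (-11, -2).
v_2 = A·v_1 = (41, 2).
v_3 = A·v_2 = (-131, -2).

v_3 = (-131, -2)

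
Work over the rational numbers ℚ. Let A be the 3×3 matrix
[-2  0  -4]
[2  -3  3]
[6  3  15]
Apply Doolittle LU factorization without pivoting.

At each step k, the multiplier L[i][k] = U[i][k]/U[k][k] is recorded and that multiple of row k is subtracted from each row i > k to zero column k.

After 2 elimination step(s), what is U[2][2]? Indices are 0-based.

[col 0] pivot -2
  R1 -= -1*R0 → (0, -3, -1)  (L[1][0] := -1)
  R2 -= -3*R0 → (0, 3, 3)  (L[2][0] := -3)
[col 1] pivot -3
  R2 -= -1*R1 → (0, 0, 2)  (L[2][1] := -1)

U[2][2] = 2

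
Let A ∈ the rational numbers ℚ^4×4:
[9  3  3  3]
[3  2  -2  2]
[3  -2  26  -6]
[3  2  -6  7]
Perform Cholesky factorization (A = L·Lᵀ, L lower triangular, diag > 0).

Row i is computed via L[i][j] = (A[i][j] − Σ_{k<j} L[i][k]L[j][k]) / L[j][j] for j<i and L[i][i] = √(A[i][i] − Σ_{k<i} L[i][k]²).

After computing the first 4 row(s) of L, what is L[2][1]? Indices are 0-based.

L[2][1] = -3

Step 1: L[0][0] = √(9) = 3.
  L[1][0] = (3) / L[0][0] = 1.
Step 2: L[1][1] = √(1) = 1.
  L[2][0] = (3) / L[0][0] = 1.
  L[2][1] = (-3) / L[1][1] = -3.
Step 3: L[2][2] = √(16) = 4.
  L[3][0] = (3) / L[0][0] = 1.
  L[3][1] = (1) / L[1][1] = 1.
  L[3][2] = (-4) / L[2][2] = -1.
Step 4: L[3][3] = √(4) = 2.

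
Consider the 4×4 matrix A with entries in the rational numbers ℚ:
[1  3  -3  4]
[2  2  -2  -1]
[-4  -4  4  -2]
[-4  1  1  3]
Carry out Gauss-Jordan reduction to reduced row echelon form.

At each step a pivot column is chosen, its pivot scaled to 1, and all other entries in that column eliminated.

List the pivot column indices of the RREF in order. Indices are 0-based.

step 1: normalize row 0 (÷1) = (1, 3, -3, 4)
  row 1: subtract 2×row0 = (0, -4, 4, -9)
  row 2: subtract -4×row0 = (0, 8, -8, 14)
  row 3: subtract -4×row0 = (0, 13, -11, 19)
step 2: normalize row 1 (÷-4) = (0, 1, -1, 9/4)
  row 0: subtract 3×row1 = (1, 0, 0, -11/4)
  row 2: subtract 8×row1 = (0, 0, 0, -4)
  row 3: subtract 13×row1 = (0, 0, 2, -41/4)
step 3: exchange rows 2,3
step 3: normalize row 2 (÷2) = (0, 0, 1, -41/8)
  row 1: subtract -1×row2 = (0, 1, 0, -23/8)
step 4: normalize row 3 (÷-4) = (0, 0, 0, 1)
  row 0: subtract -11/4×row3 = (1, 0, 0, 0)
  row 1: subtract -23/8×row3 = (0, 1, 0, 0)
  row 2: subtract -41/8×row3 = (0, 0, 1, 0)

pivot columns: 0, 1, 2, 3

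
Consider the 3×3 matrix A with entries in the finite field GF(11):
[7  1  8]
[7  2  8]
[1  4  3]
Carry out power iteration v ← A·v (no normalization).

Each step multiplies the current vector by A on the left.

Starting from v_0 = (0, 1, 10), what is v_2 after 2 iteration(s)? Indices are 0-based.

v_2 = (8, 2, 5)

v_0 = (0, 1, 10).
v_1 = A·v_0 = (4, 5, 1).
v_2 = A·v_1 = (8, 2, 5).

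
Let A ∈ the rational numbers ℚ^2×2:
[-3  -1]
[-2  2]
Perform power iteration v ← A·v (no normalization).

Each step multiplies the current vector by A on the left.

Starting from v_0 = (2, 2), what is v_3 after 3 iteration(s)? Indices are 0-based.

v_0 = (2, 2).
v_1 = A·v_0 = (-8, 0).
v_2 = A·v_1 = (24, 16).
v_3 = A·v_2 = (-88, -16).

v_3 = (-88, -16)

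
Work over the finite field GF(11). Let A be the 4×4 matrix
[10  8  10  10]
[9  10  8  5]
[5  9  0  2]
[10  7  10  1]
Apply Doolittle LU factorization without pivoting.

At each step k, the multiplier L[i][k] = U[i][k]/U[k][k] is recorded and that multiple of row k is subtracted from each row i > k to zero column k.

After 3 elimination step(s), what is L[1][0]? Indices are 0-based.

L[1][0] = 2

k=0: U[0][0]=10
  eliminate (1,0): mult=2, new row 1: (0, 5, 10, 7); set L[1][0]=2
  eliminate (2,0): mult=6, new row 2: (0, 5, 6, 8); set L[2][0]=6
  eliminate (3,0): mult=1, new row 3: (0, 10, 0, 2); set L[3][0]=1
k=1: U[1][1]=5
  eliminate (2,1): mult=1, new row 2: (0, 0, 7, 1); set L[2][1]=1
  eliminate (3,1): mult=2, new row 3: (0, 0, 2, 10); set L[3][1]=2
k=2: U[2][2]=7
  eliminate (3,2): mult=5, new row 3: (0, 0, 0, 5); set L[3][2]=5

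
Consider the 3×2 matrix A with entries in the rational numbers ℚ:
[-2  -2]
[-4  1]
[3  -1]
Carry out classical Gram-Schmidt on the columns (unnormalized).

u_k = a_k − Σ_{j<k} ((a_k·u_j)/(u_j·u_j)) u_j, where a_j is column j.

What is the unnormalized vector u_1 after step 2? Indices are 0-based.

u_1 = (-64/29, 17/29, -20/29)

Step 1: u_0 = a_0 = (-2, -4, 3).
Step 2: u_1 = a_1 − (-3/29)·u_0 = (-64/29, 17/29, -20/29).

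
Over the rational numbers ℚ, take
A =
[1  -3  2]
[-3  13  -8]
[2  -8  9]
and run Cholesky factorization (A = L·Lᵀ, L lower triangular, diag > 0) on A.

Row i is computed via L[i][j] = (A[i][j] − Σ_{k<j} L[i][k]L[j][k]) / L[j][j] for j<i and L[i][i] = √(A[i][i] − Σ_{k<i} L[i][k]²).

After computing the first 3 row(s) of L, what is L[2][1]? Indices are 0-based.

Step 1: L[0][0] = √(1) = 1.
  L[1][0] = (-3) / L[0][0] = -3.
Step 2: L[1][1] = √(4) = 2.
  L[2][0] = (2) / L[0][0] = 2.
  L[2][1] = (-2) / L[1][1] = -1.
Step 3: L[2][2] = √(4) = 2.

L[2][1] = -1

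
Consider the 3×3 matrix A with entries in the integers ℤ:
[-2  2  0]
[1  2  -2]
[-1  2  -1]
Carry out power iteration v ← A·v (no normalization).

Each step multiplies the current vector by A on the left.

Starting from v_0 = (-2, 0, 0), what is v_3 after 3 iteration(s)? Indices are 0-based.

v_0 = (-2, 0, 0).
v_1 = A·v_0 = (4, -2, 2).
v_2 = A·v_1 = (-12, -4, -10).
v_3 = A·v_2 = (16, 0, 14).

v_3 = (16, 0, 14)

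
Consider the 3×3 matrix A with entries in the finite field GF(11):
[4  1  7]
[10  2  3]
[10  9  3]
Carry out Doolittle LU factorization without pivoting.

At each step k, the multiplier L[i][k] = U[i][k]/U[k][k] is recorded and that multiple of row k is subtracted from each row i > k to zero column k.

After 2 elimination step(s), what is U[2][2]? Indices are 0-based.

k=0: U[0][0]=4
  eliminate (1,0): mult=8, new row 1: (0, 5, 2); set L[1][0]=8
  eliminate (2,0): mult=8, new row 2: (0, 1, 2); set L[2][0]=8
k=1: U[1][1]=5
  eliminate (2,1): mult=9, new row 2: (0, 0, 6); set L[2][1]=9

U[2][2] = 6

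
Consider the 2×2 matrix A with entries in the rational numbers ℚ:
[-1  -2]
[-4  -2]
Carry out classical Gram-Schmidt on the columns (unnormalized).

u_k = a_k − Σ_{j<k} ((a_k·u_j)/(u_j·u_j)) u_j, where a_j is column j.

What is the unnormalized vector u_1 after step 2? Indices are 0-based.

Step 1: u_0 = a_0 = (-1, -4).
Step 2: u_1 = a_1 − (10/17)·u_0 = (-24/17, 6/17).

u_1 = (-24/17, 6/17)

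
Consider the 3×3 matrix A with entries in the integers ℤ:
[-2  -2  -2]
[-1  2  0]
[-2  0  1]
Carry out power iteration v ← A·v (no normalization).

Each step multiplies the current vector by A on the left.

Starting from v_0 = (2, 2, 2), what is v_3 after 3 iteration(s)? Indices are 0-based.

v_3 = (-124, 8, -26)

v_0 = (2, 2, 2).
v_1 = A·v_0 = (-12, 2, -2).
v_2 = A·v_1 = (24, 16, 22).
v_3 = A·v_2 = (-124, 8, -26).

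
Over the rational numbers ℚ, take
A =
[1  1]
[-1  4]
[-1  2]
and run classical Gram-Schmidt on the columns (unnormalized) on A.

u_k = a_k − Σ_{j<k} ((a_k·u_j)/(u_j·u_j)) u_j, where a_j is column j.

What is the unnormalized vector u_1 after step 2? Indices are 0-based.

u_1 = (8/3, 7/3, 1/3)

Step 1: u_0 = a_0 = (1, -1, -1).
Step 2: u_1 = a_1 − (-5/3)·u_0 = (8/3, 7/3, 1/3).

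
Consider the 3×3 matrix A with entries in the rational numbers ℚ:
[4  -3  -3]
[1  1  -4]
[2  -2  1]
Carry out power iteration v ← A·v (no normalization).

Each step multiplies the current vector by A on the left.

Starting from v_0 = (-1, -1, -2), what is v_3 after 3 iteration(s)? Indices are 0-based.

v_3 = (-13, 43, -26)

v_0 = (-1, -1, -2).
v_1 = A·v_0 = (5, 6, -2).
v_2 = A·v_1 = (8, 19, -4).
v_3 = A·v_2 = (-13, 43, -26).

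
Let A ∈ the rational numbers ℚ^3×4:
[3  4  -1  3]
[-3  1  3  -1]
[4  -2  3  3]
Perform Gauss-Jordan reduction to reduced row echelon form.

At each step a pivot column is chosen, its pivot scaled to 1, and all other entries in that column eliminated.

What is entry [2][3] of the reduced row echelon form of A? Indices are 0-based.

M[2][3] = 29/109

[1] R0 /= 3  ⇒  (1, 4/3, -1/3, 1)
     R1 -= -3·R0  ⇒  (0, 5, 2, 2)
     R2 -= 4·R0  ⇒  (0, -22/3, 13/3, -1)
[2] R1 /= 5  ⇒  (0, 1, 2/5, 2/5)
     R0 -= 4/3·R1  ⇒  (1, 0, -13/15, 7/15)
     R2 -= -22/3·R1  ⇒  (0, 0, 109/15, 29/15)
[3] R2 /= 109/15  ⇒  (0, 0, 1, 29/109)
     R0 -= -13/15·R2  ⇒  (1, 0, 0, 76/109)
     R1 -= 2/5·R2  ⇒  (0, 1, 0, 32/109)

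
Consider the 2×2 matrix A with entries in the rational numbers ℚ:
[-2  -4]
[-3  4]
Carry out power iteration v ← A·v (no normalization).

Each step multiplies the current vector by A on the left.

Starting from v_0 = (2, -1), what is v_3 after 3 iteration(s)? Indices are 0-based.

v_3 = (80, -280)

v_0 = (2, -1).
v_1 = A·v_0 = (0, -10).
v_2 = A·v_1 = (40, -40).
v_3 = A·v_2 = (80, -280).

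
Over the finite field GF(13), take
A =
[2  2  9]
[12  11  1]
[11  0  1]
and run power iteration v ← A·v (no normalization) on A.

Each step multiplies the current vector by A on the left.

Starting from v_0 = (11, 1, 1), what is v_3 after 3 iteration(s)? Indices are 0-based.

v_3 = (7, 3, 12)

v_0 = (11, 1, 1).
v_1 = A·v_0 = (7, 1, 5).
v_2 = A·v_1 = (9, 9, 4).
v_3 = A·v_2 = (7, 3, 12).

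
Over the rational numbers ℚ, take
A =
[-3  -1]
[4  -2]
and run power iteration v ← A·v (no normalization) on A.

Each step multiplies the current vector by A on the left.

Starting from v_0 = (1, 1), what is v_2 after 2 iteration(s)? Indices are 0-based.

v_2 = (10, -20)

v_0 = (1, 1).
v_1 = A·v_0 = (-4, 2).
v_2 = A·v_1 = (10, -20).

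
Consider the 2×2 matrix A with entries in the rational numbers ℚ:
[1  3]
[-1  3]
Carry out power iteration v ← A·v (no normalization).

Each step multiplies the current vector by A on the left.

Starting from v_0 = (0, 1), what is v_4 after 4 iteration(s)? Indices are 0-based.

v_0 = (0, 1).
v_1 = A·v_0 = (3, 3).
v_2 = A·v_1 = (12, 6).
v_3 = A·v_2 = (30, 6).
v_4 = A·v_3 = (48, -12).

v_4 = (48, -12)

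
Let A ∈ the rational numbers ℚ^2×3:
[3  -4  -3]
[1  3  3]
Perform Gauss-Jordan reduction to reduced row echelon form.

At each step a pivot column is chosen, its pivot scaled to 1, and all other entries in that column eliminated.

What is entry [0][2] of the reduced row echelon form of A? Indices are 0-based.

step 1: normalize row 0 (÷3) = (1, -4/3, -1)
  row 1: subtract 1×row0 = (0, 13/3, 4)
step 2: normalize row 1 (÷13/3) = (0, 1, 12/13)
  row 0: subtract -4/3×row1 = (1, 0, 3/13)

M[0][2] = 3/13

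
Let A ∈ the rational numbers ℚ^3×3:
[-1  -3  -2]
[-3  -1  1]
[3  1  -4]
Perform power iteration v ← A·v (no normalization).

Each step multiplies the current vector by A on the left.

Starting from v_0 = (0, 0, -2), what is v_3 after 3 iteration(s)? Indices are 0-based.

v_3 = (64, 22, 44)

v_0 = (0, 0, -2).
v_1 = A·v_0 = (4, -2, 8).
v_2 = A·v_1 = (-14, -2, -22).
v_3 = A·v_2 = (64, 22, 44).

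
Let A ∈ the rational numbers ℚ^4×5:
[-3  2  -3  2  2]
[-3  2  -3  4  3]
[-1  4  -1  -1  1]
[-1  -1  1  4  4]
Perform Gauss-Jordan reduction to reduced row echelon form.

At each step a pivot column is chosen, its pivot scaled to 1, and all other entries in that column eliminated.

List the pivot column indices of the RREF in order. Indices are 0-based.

pivot(0,0)=-3: scale R0 → (1, -2/3, 1, -2/3, -2/3)
  clear (1,0): R1 −= (-3)R0 → (0, 0, 0, 2, 1)
  clear (2,0): R2 −= (-1)R0 → (0, 10/3, 0, -5/3, 1/3)
  clear (3,0): R3 −= (-1)R0 → (0, -5/3, 2, 10/3, 10/3)
pivot(1,1): swap R1↔R2
pivot(1,1)=10/3: scale R1 → (0, 1, 0, -1/2, 1/10)
  clear (0,1): R0 −= (-2/3)R1 → (1, 0, 1, -1, -3/5)
  clear (3,1): R3 −= (-5/3)R1 → (0, 0, 2, 5/2, 7/2)
pivot(2,2): swap R2↔R3
pivot(2,2)=2: scale R2 → (0, 0, 1, 5/4, 7/4)
  clear (0,2): R0 −= (1)R2 → (1, 0, 0, -9/4, -47/20)
pivot(3,3)=2: scale R3 → (0, 0, 0, 1, 1/2)
  clear (0,3): R0 −= (-9/4)R3 → (1, 0, 0, 0, -49/40)
  clear (1,3): R1 −= (-1/2)R3 → (0, 1, 0, 0, 7/20)
  clear (2,3): R2 −= (5/4)R3 → (0, 0, 1, 0, 9/8)

pivot columns: 0, 1, 2, 3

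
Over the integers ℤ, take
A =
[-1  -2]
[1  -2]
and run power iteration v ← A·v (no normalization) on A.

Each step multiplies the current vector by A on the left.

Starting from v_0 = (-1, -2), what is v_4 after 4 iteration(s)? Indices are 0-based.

v_4 = (5, 31)

v_0 = (-1, -2).
v_1 = A·v_0 = (5, 3).
v_2 = A·v_1 = (-11, -1).
v_3 = A·v_2 = (13, -9).
v_4 = A·v_3 = (5, 31).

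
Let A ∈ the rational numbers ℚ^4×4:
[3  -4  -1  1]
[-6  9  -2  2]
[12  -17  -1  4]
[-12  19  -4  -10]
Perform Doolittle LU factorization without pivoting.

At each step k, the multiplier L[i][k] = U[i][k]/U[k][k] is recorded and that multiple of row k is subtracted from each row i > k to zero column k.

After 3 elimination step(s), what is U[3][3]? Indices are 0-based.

Step 1: pivot at (0,0) is 3.
  row1 ← row1 − (-2)·row0  ⇒  L[1][0]=-2, U row1=(0, 1, -4, 4)
  row2 ← row2 − (4)·row0  ⇒  L[2][0]=4, U row2=(0, -1, 3, 0)
  row3 ← row3 − (-4)·row0  ⇒  L[3][0]=-4, U row3=(0, 3, -8, -6)
Step 2: pivot at (1,1) is 1.
  row2 ← row2 − (-1)·row1  ⇒  L[2][1]=-1, U row2=(0, 0, -1, 4)
  row3 ← row3 − (3)·row1  ⇒  L[3][1]=3, U row3=(0, 0, 4, -18)
Step 3: pivot at (2,2) is -1.
  row3 ← row3 − (-4)·row2  ⇒  L[3][2]=-4, U row3=(0, 0, 0, -2)

U[3][3] = -2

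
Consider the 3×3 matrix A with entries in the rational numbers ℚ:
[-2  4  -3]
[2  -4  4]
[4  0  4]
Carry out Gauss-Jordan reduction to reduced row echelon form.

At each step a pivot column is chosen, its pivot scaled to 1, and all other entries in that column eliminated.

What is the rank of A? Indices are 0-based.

pivot(0,0)=-2: scale R0 → (1, -2, 3/2)
  clear (1,0): R1 −= (2)R0 → (0, 0, 1)
  clear (2,0): R2 −= (4)R0 → (0, 8, -2)
pivot(1,1): swap R1↔R2
pivot(1,1)=8: scale R1 → (0, 1, -1/4)
  clear (0,1): R0 −= (-2)R1 → (1, 0, 1)
pivot(2,2)=1: scale R2 → (0, 0, 1)
  clear (0,2): R0 −= (1)R2 → (1, 0, 0)
  clear (1,2): R1 −= (-1/4)R2 → (0, 1, 0)

rank = 3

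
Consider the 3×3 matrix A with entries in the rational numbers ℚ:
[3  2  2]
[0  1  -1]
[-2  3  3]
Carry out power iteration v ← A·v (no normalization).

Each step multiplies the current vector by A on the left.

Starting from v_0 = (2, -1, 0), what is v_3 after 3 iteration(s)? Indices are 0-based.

v_3 = (-64, 38, -70)

v_0 = (2, -1, 0).
v_1 = A·v_0 = (4, -1, -7).
v_2 = A·v_1 = (-4, 6, -32).
v_3 = A·v_2 = (-64, 38, -70).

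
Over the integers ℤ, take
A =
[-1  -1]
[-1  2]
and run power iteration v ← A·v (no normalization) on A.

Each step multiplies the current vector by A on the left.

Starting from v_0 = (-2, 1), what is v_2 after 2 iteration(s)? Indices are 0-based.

v_0 = (-2, 1).
v_1 = A·v_0 = (1, 4).
v_2 = A·v_1 = (-5, 7).

v_2 = (-5, 7)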